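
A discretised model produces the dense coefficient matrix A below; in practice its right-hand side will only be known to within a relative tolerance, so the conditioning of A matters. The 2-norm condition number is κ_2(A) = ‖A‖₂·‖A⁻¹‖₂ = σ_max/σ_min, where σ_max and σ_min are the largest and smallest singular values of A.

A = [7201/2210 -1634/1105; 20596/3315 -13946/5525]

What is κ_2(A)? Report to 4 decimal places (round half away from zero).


60.0000

M = AᵀA = [7486057/152100 -1299239/63375; -1299239/63375 903944/105625]. tr(M)=1299961/22500, det(M)=130321/140625
char-poly roots: 1444/25 and 361/22500
κ_2(A) = √(λ_max/λ_min) = √((1444/25) / (361/22500)) = 60.0000


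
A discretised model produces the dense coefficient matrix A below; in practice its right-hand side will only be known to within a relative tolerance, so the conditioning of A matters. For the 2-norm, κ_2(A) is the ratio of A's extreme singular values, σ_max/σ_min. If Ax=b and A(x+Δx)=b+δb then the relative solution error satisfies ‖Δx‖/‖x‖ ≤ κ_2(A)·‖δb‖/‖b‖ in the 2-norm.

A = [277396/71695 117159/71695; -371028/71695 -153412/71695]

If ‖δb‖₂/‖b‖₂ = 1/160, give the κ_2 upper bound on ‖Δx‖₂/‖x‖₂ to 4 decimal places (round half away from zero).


1.7234

AᵀA = [8584412704/205606921 3576783420/205606921; 3576783420/205606921 1490458921/205606921]; tr = 59614625/1216609, det = 38416/1216609
eigenvalues of AᵀA: λ = (tr ± √(tr²−4·det))/2 = 49, 784/1216609
so κ_2 = √(49 / (784/1216609)) = 275.7500
perturbation bound = 275.7500·1/160 = 1.7234


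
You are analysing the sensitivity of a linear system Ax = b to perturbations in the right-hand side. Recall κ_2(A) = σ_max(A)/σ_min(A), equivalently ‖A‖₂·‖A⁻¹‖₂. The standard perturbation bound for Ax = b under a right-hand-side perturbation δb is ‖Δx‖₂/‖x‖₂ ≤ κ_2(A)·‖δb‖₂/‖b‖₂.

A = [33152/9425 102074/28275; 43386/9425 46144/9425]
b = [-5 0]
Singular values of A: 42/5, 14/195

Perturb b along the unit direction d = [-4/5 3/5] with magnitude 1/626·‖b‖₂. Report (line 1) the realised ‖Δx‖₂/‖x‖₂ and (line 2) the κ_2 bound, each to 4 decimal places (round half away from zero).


0.0020
0.1869

from the listed singular values, σ₁ = 42/5, σ_n = 14/195
κ_2(A) = (42/5) / (14/195) = 117.0000
κ_2(A)·‖δb‖/‖b‖ = 0.1869
solve Ax = b  →  x = [-40.5911 38.1650]
2-norm of b is 5.0000; of x, 55.7154
Δx = A⁻¹·δb where δb = 1/626·5.0000·d; ‖Δx‖ = 0.1113
realised ‖Δx‖/‖x‖ = 0.0020
so the bound overstates the realised error by a factor of ≈ 93.6019 (computed from the unrounded values)


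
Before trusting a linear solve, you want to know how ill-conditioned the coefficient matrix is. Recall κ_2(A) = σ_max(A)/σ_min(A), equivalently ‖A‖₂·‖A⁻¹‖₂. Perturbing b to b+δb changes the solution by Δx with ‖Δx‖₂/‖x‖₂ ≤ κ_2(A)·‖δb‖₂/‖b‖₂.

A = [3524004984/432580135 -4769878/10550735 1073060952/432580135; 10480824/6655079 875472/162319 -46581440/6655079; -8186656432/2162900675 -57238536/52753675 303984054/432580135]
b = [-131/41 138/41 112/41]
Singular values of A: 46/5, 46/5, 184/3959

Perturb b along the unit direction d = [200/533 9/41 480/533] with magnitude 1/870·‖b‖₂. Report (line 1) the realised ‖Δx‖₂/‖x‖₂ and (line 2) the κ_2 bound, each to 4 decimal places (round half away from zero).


0.0031
0.2275

largest singular value 46/5, smallest 184/3959
condition number: (46/5) ÷ (184/3959) = 197.9500
worst-case relative error ≤ 197.9500 × 1/870 = 0.2275
solve Ax = b  →  x = [-6.0346 34.6217 24.8399]
‖b‖₂ = 5.3852 and ‖x‖₂ = 43.0360
δb = ε·‖b‖·d = [0.0023 0.0014 0.0056]; solving A·Δx = δb gives ‖Δx‖ = 0.1332
dividing the unrounded norms, ‖Δx‖/‖x‖ = 0.0031
realised/bound (from unrounded values) ≈ 0.0136


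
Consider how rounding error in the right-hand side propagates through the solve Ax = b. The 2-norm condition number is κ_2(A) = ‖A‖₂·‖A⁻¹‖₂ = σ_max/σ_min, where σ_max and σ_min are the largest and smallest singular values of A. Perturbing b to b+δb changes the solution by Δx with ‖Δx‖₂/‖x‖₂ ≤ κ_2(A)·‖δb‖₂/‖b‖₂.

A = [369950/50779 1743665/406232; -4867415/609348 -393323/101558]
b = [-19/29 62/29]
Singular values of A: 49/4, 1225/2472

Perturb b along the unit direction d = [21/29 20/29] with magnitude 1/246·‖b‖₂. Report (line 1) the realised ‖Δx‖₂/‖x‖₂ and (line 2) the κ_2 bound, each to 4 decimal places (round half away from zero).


σ_max = 49/4, σ_min = 1225/2472
condition number: (49/4) ÷ (1225/2472) = 24.7200
worst-case relative error ≤ 24.7200 × 1/246 = 0.1005
solve Ax = b  →  x = [-1.0937 1.7037]
‖b‖₂ = 2.2361 and ‖x‖₂ = 2.0246
δb = ε·‖b‖·d = [0.0066 0.0063]; solving A·Δx = δb gives ‖Δx‖ = 0.0183
dividing the unrounded norms, ‖Δx‖/‖x‖ = 0.0091
realised/bound (from unrounded values) ≈ 0.0902

0.0091
0.1005


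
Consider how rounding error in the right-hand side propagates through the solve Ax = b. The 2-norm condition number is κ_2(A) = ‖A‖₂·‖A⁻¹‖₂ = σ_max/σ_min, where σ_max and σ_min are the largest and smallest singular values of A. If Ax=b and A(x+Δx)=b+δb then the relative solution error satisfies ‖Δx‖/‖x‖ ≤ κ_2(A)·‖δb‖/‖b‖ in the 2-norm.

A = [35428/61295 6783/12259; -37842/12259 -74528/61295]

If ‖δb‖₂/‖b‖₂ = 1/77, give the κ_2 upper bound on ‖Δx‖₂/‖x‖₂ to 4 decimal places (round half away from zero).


M = AᵀA = [22043764/2235025 364140/89401; 364140/89401 3988489/2235025]. tr(M)=154037/13225, det(M)=334084/330625
char-poly roots: 289/25 and 1156/13225
κ_2(A) = √(λ_max/λ_min) = √((289/25) / (1156/13225)) = 11.5000
perturbation bound = 11.5000·1/77 = 0.1494

0.1494


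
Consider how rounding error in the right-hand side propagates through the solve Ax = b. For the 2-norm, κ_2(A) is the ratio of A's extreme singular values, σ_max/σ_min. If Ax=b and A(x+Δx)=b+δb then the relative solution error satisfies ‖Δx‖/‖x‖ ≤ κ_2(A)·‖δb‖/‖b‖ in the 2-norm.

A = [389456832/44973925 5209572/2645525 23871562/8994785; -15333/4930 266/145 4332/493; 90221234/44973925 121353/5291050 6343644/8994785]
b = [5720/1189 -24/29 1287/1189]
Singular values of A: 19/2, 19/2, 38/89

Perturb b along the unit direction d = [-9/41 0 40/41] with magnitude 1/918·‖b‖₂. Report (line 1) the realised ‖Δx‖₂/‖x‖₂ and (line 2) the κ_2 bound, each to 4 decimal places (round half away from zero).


0.0242
0.0242

largest singular value 19/2, smallest 38/89
κ = σ_max/σ_min = (19/2)/(38/89) = 22.2500
perturbation bound = 22.2500·1/918 = 0.0242
solve Ax = b  →  x = [0.5142 0.0884 0.0693]
‖b‖₂ = 5.0000 and ‖x‖₂ = 0.5263
re-solving with b+δb shifts x by Δx of norm 0.0128
dividing the unrounded norms, ‖Δx‖/‖x‖ = 0.0242
tightness: 0.0242 against a bound of 0.0242; the bound is attained (ratio 1)


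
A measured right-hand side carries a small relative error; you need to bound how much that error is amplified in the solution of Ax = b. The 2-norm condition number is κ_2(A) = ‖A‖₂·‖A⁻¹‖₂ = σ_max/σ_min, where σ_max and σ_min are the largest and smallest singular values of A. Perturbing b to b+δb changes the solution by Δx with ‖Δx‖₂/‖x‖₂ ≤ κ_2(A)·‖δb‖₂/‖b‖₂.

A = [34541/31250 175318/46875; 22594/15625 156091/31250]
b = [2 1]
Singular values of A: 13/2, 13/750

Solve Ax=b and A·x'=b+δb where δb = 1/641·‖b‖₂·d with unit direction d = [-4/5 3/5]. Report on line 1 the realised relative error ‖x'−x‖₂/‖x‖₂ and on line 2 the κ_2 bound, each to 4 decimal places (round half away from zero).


0.0035
0.5850

from the listed singular values, σ₁ = 13/2, σ_n = 13/750
κ = σ_max/σ_min = (13/2)/(13/750) = 375.0000
κ_2(A)·‖δb‖/‖b‖ = 0.5850
solve Ax = b  →  x = [55.4708 -15.8585]
2-norm of b is 2.2361; of x, 57.6931
Δx = A⁻¹·δb where δb = 1/641·2.2361·d; ‖Δx‖ = 0.2013
relative error = 0.0035
so the bound overstates the realised error by a factor of ≈ 167.7075 (computed from the unrounded values)


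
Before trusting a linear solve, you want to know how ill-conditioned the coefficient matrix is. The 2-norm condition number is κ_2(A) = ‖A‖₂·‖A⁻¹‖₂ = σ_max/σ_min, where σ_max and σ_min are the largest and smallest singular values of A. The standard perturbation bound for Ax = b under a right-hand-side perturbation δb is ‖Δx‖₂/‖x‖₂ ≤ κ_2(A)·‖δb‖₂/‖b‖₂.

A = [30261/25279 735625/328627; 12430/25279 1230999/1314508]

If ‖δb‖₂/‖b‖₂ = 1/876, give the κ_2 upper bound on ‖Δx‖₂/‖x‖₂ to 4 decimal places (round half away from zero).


M = AᵀA = [1070233021/639027841 4013242695/1278055682; 4013242695/1278055682 60199199929/10224445456]. tr(M)=267553385/35378704, det(M)=14641/35378704
λ_max, λ_min = (267553385/35378704 ± √71582741906537169/1251652696719616)/2 = 121/16, 121/2211169
κ = σ_max/σ_min = (11/4)/(11/1487) = 371.7500
κ_2(A)·‖δb‖/‖b‖ = 0.4244

0.4244


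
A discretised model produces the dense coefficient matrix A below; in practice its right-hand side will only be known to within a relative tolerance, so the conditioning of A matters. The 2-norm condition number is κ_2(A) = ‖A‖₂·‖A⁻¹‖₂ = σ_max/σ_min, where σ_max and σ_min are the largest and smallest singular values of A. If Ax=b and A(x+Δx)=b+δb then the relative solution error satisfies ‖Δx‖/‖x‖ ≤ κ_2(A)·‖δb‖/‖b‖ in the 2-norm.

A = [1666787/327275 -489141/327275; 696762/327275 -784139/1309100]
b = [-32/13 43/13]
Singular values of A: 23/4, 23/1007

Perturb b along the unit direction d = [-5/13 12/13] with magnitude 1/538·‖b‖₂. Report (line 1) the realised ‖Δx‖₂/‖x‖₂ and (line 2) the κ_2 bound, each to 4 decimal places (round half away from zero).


from the listed singular values, σ₁ = 23/4, σ_n = 23/1007
κ_2(A) = (23/4) / (23/1007) = 251.7500
bound on ‖Δx‖/‖x‖: κ·ε = 251.7500·1/538 = 0.4679
solve Ax = b  →  x = [48.8696 168.1739]
‖b‖₂ = 4.1231 and ‖x‖₂ = 175.1305
δb = ε·‖b‖·d = [-0.0029 0.0071]; solving A·Δx = δb gives ‖Δx‖ = 0.3355
dividing the unrounded norms, ‖Δx‖/‖x‖ = 0.0019
so the bound overstates the realised error by a factor of ≈ 244.2335 (computed from the unrounded values)

0.0019
0.4679


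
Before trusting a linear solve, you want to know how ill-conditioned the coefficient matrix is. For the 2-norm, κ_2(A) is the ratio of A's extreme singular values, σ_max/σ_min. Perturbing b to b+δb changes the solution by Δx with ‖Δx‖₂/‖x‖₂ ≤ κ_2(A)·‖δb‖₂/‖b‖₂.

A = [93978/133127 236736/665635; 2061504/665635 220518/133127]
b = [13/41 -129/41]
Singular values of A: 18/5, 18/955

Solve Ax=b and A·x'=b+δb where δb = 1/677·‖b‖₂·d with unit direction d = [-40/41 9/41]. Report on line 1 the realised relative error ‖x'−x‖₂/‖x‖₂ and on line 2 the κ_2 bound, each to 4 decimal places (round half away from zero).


0.0047
0.2821

σ_max = 18/5, σ_min = 18/955
condition number: (18/5) ÷ (18/955) = 191.0000
worst-case relative error ≤ 191.0000 × 1/677 = 0.2821
solve Ax = b  →  x = [24.2320 -47.2059]
‖b‖ = 3.1623, ‖x‖ = 53.0621
Δx = A⁻¹·δb where δb = 1/677·3.1623·d; ‖Δx‖ = 0.2478
realised ‖Δx‖/‖x‖ = 0.0047
so the bound overstates the realised error by a factor of ≈ 60.4070 (computed from the unrounded values)


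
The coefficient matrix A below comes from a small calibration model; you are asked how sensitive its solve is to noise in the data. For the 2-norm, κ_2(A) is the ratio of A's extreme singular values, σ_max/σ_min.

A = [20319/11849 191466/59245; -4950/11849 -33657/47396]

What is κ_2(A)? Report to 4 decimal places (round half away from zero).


form AᵀA = [260181/83521 4876443/835210; 4876443/835210 365774841/33408400] with trace 1625769/115600 and determinant 81/4624
eigenvalues of AᵀA: λ = (tr ± √(tr²−4·det))/2 = 225/16, 9/7225
σ_max=√(225/16)=(15/4), σ_min=√(9/7225)=(3/85) → κ = 106.2500

106.2500


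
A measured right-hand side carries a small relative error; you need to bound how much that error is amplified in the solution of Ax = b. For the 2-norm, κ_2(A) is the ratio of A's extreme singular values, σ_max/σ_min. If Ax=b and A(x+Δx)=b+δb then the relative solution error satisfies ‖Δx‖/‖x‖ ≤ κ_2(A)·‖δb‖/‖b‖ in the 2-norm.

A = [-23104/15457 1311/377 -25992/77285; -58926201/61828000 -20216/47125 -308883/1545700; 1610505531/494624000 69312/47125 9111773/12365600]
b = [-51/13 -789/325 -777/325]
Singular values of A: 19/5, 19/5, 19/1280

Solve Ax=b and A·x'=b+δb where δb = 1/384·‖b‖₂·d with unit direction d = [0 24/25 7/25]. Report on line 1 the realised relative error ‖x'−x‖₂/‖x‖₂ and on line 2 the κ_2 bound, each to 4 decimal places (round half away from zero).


0.0045
0.6667

largest singular value 19/5, smallest 19/1280
condition number: (19/5) ÷ (19/1280) = 256.0000
worst-case relative error ≤ 256.0000 × 1/384 = 0.6667
solve Ax = b  →  x = [44.3911 -1.1162 -197.1699]
2-norm of b is 5.1962; of x, 202.1083
Δx = A⁻¹·δb where δb = 1/384·5.1962·d; ‖Δx‖ = 0.9116
dividing the unrounded norms, ‖Δx‖/‖x‖ = 0.0045
realised/bound (from unrounded values) ≈ 0.0068


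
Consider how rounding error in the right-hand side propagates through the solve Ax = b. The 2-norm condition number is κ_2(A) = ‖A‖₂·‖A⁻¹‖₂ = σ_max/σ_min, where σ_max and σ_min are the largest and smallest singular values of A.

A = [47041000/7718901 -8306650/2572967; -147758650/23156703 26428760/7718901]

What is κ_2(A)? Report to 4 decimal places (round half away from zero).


form AᵀA = [49641283922500/637613429049 -8825036864000/212537809683; -8825036864000/212537809683 1568945616100/70845936561] with trace 220629046600/2206274841 and determinant 156250000/2206274841
char-poly roots: 100 and 1562500/2206274841
κ = σ_max/σ_min = 10/(1250/46971) = 375.7680

375.7680


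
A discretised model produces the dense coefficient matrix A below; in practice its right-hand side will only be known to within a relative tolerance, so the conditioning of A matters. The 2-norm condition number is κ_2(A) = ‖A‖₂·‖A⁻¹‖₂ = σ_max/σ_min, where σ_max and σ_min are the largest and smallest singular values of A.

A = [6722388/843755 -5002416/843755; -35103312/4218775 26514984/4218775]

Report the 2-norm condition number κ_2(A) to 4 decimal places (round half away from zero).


M = AᵀA = [2808567210384/21162975625 -2106383220288/21162975625; -2106383220288/21162975625 1579843665216/21162975625]. tr(M)=175536435024/846519025, det(M)=18662400/33860761
eigenvalues of AᵀA: λ = (tr ± √(tr²−4·det))/2 = 5184/25, 90000/33860761
so κ_2 = √((5184/25) / (90000/33860761)) = 279.3120

279.3120


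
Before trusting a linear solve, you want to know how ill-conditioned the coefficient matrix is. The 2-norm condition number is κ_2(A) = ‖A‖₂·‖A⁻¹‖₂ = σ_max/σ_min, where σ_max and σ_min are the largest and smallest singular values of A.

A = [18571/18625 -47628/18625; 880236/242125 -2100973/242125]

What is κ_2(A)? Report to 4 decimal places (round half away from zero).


form AᵀA = [1332960769/93799225 -127925280/3751969; -127925280/3751969 7675922569/93799225] with trace 53307002/555025 and determinant 5764801/13875625
char-poly roots: 2401/25 and 2401/555025
σ_max=√(2401/25)=(49/5), σ_min=√(2401/555025)=(49/745) → κ = 149.0000

149.0000


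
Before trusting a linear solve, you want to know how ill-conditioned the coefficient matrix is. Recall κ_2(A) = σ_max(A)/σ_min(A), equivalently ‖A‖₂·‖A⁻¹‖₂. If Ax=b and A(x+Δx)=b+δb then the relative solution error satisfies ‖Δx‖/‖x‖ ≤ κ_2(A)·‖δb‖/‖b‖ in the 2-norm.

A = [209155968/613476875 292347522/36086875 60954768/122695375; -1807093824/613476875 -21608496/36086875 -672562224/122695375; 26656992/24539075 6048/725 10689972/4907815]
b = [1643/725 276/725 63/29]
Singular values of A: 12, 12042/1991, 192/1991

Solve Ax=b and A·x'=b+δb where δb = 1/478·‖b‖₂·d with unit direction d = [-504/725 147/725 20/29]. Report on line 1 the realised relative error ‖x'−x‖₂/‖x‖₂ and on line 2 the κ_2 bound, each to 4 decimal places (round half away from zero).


σ_max = 12, σ_min = 192/1991
κ_2(A) = 12 / (192/1991) = 124.4375
κ_2(A)·‖δb‖/‖b‖ = 0.2603
solve Ax = b  →  x = [-0.0418 0.2863 -0.0783]
2-norm of b is 3.1623; of x, 0.2997
δb = ε·‖b‖·d = [-0.0046 0.0013 0.0046]; solving A·Δx = δb gives ‖Δx‖ = 0.0686
realised ‖Δx‖/‖x‖ = 0.2289
tightness: 0.2289 against a bound of 0.2603 (unrounded ratio ≈ 0.8792)

0.2289
0.2603


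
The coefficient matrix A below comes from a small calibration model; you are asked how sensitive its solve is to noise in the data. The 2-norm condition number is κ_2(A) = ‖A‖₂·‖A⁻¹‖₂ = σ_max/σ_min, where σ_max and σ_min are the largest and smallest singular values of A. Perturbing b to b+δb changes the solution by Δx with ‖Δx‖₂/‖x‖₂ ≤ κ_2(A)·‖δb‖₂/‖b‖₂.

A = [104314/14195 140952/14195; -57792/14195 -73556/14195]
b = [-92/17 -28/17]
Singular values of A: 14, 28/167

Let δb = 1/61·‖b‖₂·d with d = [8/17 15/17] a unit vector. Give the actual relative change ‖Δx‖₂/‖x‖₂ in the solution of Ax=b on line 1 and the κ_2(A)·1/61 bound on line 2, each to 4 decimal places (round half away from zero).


from the listed singular values, σ₁ = 14, σ_n = 28/167
condition number: 14 ÷ (28/167) = 83.5000
κ_2(A)·‖δb‖/‖b‖ = 1.3689
solve Ax = b  →  x = [18.9143 -14.5429]
2-norm of b is 5.6569; of x, 23.8589
Δx = A⁻¹·δb where δb = 1/61·5.6569·d; ‖Δx‖ = 0.5531
relative error = 0.0232
so the bound overstates the realised error by a factor of ≈ 59.0477 (computed from the unrounded values)

0.0232
1.3689


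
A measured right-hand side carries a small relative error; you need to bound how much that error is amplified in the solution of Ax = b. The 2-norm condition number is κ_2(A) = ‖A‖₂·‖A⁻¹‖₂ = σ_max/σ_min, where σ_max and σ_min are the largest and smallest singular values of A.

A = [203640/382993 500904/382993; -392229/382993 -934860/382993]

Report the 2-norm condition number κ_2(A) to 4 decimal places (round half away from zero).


216.6250

form AᵀA = [675822969/507555841 1621741500/507555841; 1621741500/507555841 3892276944/507555841] with trace 27030177/3003289 and determinant 5184/3003289
char-poly roots: 9 and 576/3003289
κ = σ_max/σ_min = 3/(24/1733) = 216.6250


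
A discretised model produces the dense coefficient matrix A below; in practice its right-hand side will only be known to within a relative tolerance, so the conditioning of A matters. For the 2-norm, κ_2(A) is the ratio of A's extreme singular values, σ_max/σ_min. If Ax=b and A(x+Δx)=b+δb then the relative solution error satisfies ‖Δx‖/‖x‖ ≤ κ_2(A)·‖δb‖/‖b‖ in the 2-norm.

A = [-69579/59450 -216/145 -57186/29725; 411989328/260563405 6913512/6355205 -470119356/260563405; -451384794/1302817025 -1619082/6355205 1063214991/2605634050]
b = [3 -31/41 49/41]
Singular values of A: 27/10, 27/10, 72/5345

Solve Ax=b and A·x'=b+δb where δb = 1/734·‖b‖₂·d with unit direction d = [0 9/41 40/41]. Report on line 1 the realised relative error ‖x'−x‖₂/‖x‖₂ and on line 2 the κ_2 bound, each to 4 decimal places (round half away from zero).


largest singular value 27/10, smallest 72/5345
condition number: (27/10) ÷ (72/5345) = 200.4375
perturbation bound = 200.4375·1/734 = 0.2731
solve Ax = b  →  x = [49.2449 -54.5235 10.7005]
‖b‖ = 3.3166, ‖x‖ = 74.2453
re-solving with b+δb shifts x by Δx of norm 0.3354
dividing the unrounded norms, ‖Δx‖/‖x‖ = 0.0045
so the bound overstates the realised error by a factor of ≈ 60.4417 (computed from the unrounded values)

0.0045
0.2731


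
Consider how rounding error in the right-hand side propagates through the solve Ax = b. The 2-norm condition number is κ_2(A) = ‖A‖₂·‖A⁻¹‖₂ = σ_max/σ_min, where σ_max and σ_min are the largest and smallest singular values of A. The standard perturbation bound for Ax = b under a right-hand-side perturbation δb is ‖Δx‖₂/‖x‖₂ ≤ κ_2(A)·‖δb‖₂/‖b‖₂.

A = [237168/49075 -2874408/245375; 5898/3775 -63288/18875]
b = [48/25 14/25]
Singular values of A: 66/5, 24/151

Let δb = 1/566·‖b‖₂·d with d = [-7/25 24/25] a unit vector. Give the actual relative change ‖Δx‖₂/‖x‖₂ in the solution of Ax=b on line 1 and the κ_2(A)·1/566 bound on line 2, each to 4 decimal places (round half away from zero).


σ_max = 66/5, σ_min = 24/151
κ = σ_max/σ_min = (66/5)/(24/151) = 83.0500
κ_2(A)·‖δb‖/‖b‖ = 0.1467
solve Ax = b  →  x = [0.0583 -0.1399]
‖b‖ = 2.0000, ‖x‖ = 0.1515
δb = ε·‖b‖·d = [-0.0010 0.0034]; solving A·Δx = δb gives ‖Δx‖ = 0.0222
dividing the unrounded norms, ‖Δx‖/‖x‖ = 0.1467
realised/bound = 1 exactly: the bound is attained for this b and d

0.1467
0.1467


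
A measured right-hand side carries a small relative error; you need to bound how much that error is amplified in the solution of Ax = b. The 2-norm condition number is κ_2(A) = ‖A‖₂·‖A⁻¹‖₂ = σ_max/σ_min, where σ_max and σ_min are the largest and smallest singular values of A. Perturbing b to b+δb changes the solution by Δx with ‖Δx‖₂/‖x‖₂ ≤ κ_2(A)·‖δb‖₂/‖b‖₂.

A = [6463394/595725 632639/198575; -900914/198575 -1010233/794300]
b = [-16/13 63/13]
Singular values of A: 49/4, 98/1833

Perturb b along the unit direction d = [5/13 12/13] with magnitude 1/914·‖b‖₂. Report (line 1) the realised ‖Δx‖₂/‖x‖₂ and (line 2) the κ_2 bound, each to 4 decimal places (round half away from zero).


largest singular value 49/4, smallest 98/1833
condition number: (49/4) ÷ (98/1833) = 229.1250
worst-case relative error ≤ 229.1250 × 1/914 = 0.2507
solve Ax = b  →  x = [-21.1837 71.7551]
‖b‖ = 5.0000, ‖x‖ = 74.8167
re-solving with b+δb shifts x by Δx of norm 0.1023
realised ‖Δx‖/‖x‖ = 0.0014
so the bound overstates the realised error by a factor of ≈ 183.3010 (computed from the unrounded values)

0.0014
0.2507


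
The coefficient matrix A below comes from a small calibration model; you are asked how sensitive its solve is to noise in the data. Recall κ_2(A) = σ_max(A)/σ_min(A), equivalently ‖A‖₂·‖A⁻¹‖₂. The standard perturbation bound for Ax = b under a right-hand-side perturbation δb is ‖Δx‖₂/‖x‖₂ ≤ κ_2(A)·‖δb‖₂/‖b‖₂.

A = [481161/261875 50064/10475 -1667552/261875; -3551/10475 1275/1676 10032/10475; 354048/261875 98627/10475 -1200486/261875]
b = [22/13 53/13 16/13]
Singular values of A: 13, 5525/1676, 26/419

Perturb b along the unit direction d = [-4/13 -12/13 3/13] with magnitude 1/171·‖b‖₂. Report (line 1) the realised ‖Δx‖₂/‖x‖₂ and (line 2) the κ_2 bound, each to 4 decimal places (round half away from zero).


0.0067
1.2251

σ_max = 13, σ_min = 26/419
κ = σ_max/σ_min = 13/(26/419) = 209.5000
bound on ‖Δx‖/‖x‖: κ·ε = 209.5000·1/171 = 1.2251
solve Ax = b  →  x = [-61.9252 0.3051 -17.9049]
‖b‖ = 4.5826, ‖x‖ = 64.4624
with δb = [-0.0082 -0.0247 0.0062], A·Δx = δb → ‖Δx‖ = 0.4319
dividing the unrounded norms, ‖Δx‖/‖x‖ = 0.0067
tightness: 0.0067 against a bound of 1.2251 (unrounded ratio ≈ 0.0055)


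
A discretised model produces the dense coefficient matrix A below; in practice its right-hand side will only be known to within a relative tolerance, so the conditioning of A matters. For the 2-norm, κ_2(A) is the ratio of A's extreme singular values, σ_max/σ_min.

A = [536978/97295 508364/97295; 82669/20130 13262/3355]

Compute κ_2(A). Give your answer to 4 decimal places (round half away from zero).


251.6250

M = AᵀA = [645118598569/13631496516 51198346675/1135958043; 51198346675/1135958043 16253983124/378652681]. tr(M)=1462856113/16208676, det(M)=521284/4052169
solving λ² − 1462856113/16208676·λ + 521284/4052169 = 0 gives λ = 361/4, 5776/4052169
κ_2(A) = √(λ_max/λ_min) = √((361/4) / (5776/4052169)) = 251.6250


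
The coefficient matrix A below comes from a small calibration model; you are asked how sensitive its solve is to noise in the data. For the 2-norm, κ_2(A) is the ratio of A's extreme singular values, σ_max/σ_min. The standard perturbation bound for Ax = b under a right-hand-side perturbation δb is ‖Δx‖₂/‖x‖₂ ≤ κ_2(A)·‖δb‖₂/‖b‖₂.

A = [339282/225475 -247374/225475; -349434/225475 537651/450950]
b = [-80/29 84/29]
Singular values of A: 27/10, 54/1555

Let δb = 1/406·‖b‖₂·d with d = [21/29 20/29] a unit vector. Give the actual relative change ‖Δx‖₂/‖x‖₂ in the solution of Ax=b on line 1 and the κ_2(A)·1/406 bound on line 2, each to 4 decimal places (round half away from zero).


from the listed singular values, σ₁ = 27/10, σ_n = 54/1555
κ = σ_max/σ_min = (27/10)/(54/1555) = 77.7500
perturbation bound = 77.7500·1/406 = 0.1915
solve Ax = b  →  x = [-1.1852 0.8889]
‖b‖ = 4.0000, ‖x‖ = 1.4815
with δb = [0.0071 0.0068], A·Δx = δb → ‖Δx‖ = 0.2837
realised ‖Δx‖/‖x‖ = 0.1915
tightness: 0.1915 against a bound of 0.1915; the bound is attained (ratio 1)

0.1915
0.1915


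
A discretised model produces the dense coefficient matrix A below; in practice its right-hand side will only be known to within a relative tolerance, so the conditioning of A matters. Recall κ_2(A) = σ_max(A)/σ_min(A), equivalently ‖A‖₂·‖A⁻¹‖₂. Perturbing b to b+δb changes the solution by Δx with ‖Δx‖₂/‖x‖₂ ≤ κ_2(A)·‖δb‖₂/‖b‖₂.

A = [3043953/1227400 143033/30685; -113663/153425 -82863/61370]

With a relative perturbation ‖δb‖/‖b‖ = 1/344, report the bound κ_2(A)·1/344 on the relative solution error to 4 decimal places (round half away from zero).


0.8395

form AᵀA = [16147973809/2410417216 3784476465/301302152; 3784476465/301302152 3548001325/150651076] with trace 252304481/8340544 and determinant 366025/33362176
λ_max, λ_min = (252304481/8340544 ± √63654498285061761/69564674215936)/2 = 121/4, 3025/8340544
σ_max=√(121/4)=(11/2), σ_min=√(3025/8340544)=(55/2888) → κ = 288.8000
bound on ‖Δx‖/‖x‖: κ·ε = 288.8000·1/344 = 0.8395


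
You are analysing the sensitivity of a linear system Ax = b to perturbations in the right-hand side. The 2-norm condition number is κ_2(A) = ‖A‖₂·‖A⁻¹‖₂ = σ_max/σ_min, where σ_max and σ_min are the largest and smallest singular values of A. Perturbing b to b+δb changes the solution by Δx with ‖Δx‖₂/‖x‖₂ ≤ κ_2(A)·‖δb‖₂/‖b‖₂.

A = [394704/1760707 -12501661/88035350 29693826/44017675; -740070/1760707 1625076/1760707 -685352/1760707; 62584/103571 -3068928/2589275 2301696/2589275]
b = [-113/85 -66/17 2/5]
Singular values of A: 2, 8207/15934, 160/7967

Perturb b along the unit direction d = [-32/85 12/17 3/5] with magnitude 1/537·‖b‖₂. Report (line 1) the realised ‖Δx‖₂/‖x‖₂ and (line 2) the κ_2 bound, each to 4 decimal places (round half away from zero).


largest singular value 2, smallest 160/7967
condition number: 2 ÷ (160/7967) = 99.5875
κ_2(A)·‖δb‖/‖b‖ = 0.1855
solve Ax = b  →  x = [92.3115 26.4091 -27.0875]
‖b‖₂ = 4.1231 and ‖x‖₂ = 99.7627
δb = ε·‖b‖·d = [-0.0029 0.0054 0.0046]; solving A·Δx = δb gives ‖Δx‖ = 0.3823
relative error = 0.0038
realised/bound (from unrounded values) ≈ 0.0207

0.0038
0.1855


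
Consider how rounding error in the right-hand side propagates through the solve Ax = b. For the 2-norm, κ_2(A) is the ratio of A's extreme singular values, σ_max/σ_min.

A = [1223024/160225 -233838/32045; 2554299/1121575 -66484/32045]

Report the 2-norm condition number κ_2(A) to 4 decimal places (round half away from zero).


AᵀA = [4403753981/69403061 -599102460/9914723; -599102460/9914723 81517700/1416389]; tr = 289590389/2393209, det = 1464100/2393209
λ_max, λ_min = (289590389/2393209 ± √83848577811983721/5727449317681)/2 = 121, 12100/2393209
κ = σ_max/σ_min = 11/(110/1547) = 154.7000

154.7000


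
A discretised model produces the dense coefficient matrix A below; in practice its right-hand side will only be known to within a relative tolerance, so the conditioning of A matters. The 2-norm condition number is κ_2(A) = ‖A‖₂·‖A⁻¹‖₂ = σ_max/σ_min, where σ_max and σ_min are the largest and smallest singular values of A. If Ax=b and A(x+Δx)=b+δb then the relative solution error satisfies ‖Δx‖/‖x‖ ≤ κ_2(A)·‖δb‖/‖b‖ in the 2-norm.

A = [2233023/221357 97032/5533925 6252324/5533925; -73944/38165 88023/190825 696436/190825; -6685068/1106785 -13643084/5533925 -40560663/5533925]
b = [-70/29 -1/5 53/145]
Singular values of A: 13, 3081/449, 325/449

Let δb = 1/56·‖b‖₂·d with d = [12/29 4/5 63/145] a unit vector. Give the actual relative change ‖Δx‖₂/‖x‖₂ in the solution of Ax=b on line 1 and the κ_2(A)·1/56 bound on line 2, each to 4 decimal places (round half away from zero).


0.0432
0.3207

from the listed singular values, σ₁ = 13, σ_n = 325/449
condition number: 13 ÷ (325/449) = 17.9600
perturbation bound = 17.9600·1/56 = 0.3207
solve Ax = b  →  x = [-0.2043 1.3420 -0.3329]
‖b‖ = 2.4495, ‖x‖ = 1.3977
Δx = A⁻¹·δb where δb = 1/56·2.4495·d; ‖Δx‖ = 0.0604
relative error = 0.0432
so the bound overstates the realised error by a factor of ≈ 7.4179 (computed from the unrounded values)


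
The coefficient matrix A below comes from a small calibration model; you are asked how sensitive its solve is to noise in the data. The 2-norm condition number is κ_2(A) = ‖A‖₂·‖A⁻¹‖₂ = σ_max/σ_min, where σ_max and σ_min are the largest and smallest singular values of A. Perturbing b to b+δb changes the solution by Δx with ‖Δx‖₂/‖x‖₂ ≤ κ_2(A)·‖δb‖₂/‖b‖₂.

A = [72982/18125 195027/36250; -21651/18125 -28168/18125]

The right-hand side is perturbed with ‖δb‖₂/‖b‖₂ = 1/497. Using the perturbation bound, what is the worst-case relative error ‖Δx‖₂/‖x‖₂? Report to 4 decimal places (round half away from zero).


0.5835

AᵀA = [9272221/525625 12362553/525625; 12362553/525625 65934841/2102500]; tr = 4120949/84100, det = 2401/84100
eigenvalues of AᵀA: λ = (tr ± √(tr²−4·det))/2 = 49, 49/84100
κ_2(A) = √(λ_max/λ_min) = √(49 / (49/84100)) = 290.0000
bound on ‖Δx‖/‖x‖: κ·ε = 290.0000·1/497 = 0.5835


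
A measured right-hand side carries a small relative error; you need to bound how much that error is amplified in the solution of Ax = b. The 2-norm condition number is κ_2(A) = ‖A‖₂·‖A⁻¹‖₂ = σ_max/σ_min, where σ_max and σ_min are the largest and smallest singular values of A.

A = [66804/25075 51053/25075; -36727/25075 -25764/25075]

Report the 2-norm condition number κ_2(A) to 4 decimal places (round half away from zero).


59.0000

form AᵀA = [4021901/435125 3015072/435125; 3015072/435125 2263109/435125] with trace 1257002/87025 and determinant 130321/2175625
char-poly roots: 361/25 and 361/87025
so κ_2 = √((361/25) / (361/87025)) = 59.0000


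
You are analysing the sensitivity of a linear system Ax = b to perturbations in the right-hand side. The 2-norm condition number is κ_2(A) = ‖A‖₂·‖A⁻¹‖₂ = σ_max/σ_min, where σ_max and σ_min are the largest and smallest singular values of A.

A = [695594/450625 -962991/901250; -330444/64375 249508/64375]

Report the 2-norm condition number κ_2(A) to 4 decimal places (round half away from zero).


90.1250

form AᵀA = [9334911412/324900625 -6999836859/324900625; -6999836859/324900625 21006692977/1299602500] with trace 466770709/10396820 and determinant 80604484/324900625
char-poly roots: 4489/100 and 71824/12996025
σ_max=√(4489/100)=(67/10), σ_min=√(71824/12996025)=(268/3605) → κ = 90.1250


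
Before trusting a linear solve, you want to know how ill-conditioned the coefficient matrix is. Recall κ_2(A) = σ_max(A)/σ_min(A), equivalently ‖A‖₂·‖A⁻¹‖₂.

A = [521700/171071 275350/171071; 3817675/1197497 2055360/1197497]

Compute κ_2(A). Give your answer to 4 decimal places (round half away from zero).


242.9000

form AᵀA = [33187890625/1705111849 17699823000/1705111849; 17699823000/1705111849 9440628100/1705111849] with trace 147503525/5900041 and determinant 62500/5900041
λ_max, λ_min = (147503525/5900041 ± √21755814877175625/34810483801681)/2 = 25, 2500/5900041
σ_max=√25=5, σ_min=√(2500/5900041)=(50/2429) → κ = 242.9000


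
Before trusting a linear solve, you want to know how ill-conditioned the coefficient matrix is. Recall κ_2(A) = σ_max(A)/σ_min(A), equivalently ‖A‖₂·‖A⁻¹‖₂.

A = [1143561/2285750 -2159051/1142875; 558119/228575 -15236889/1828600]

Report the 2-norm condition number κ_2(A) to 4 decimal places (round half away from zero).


178.4000

AᵀA = [19308395941/3108062500 -132347386899/6216125000; -132347386899/6216125000 3630223520569/49729000000]; tr = 6302652569/79566400, det = 62742241/318265600
char-poly roots: 7921/100 and 7921/3182656
σ_max=√(7921/100)=(89/10), σ_min=√(7921/3182656)=(89/1784) → κ = 178.4000


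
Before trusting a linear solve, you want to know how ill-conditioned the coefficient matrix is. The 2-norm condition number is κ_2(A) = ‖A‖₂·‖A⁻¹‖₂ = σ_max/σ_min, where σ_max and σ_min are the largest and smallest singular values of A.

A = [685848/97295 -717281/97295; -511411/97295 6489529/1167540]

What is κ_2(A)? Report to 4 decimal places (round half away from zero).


377.4375

M = AᵀA = [29277147601/378652681 -368886615475/4543832172; -368886615475/4543832172 4648033575529/54525986064]. tr(M)=10539765553/64834704, det(M)=83521/450241
λ_max, λ_min = (10539765553/64834704 ± √111083538838041232225/4203538842767616)/2 = 2601/16, 4624/4052169
κ_2(A) = √(λ_max/λ_min) = √((2601/16) / (4624/4052169)) = 377.4375


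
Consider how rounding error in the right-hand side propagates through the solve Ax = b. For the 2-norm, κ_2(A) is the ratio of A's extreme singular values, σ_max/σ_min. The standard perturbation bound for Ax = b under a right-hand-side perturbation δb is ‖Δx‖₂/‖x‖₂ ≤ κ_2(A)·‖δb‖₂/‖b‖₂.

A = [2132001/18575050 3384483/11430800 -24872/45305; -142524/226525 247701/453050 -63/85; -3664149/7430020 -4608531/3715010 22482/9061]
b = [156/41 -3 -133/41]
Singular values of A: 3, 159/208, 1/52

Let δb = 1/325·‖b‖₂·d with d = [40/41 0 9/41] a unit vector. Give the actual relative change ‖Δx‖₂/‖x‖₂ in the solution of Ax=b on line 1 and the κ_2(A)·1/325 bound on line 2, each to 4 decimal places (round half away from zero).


largest singular value 3, smallest 1/52
κ_2(A) = 3 / (1/52) = 156.0000
κ_2(A)·‖δb‖/‖b‖ = 0.4800
solve Ax = b  →  x = [35.4236 133.6003 72.5294]
2-norm of b is 5.8310; of x, 156.0909
δb = ε·‖b‖·d = [0.0175 0.0000 0.0039]; solving A·Δx = δb gives ‖Δx‖ = 0.9330
realised ‖Δx‖/‖x‖ = 0.0060
tightness: 0.0060 against a bound of 0.4800 (unrounded ratio ≈ 0.0125)

0.0060
0.4800


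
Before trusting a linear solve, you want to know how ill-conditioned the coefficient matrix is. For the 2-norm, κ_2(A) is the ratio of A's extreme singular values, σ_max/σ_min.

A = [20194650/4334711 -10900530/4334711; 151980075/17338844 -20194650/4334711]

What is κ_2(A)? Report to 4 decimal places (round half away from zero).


form AᵀA = [102502164065625/1040261284624 -6833415180375/130032660578; -6833415180375/130032660578 1822302570600/65016330289] with trace 455567492025/3599520016 and determinant 102515625/899880004
solving λ² − 455567492025/3599520016·λ + 102515625/899880004 = 0 gives λ = 2025/16, 202500/224970001
κ_2(A) = √(λ_max/λ_min) = √((2025/16) / (202500/224970001)) = 374.9750

374.9750


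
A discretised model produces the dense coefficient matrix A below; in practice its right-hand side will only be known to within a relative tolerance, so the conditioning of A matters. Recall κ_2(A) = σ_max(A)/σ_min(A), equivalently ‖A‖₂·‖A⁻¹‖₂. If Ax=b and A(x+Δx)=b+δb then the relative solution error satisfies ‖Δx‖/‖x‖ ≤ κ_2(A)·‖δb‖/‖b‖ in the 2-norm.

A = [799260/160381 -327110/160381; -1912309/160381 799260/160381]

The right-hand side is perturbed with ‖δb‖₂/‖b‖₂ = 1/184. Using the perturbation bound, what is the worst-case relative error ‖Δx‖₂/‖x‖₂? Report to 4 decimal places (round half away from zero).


AᵀA = [25418593249/152201569 -10590994260/152201569; -10590994260/152201569 4413121300/152201569]; tr = 176519021/900601, det = 240100/900601
char-poly roots: 196 and 1225/900601
κ_2(A) = √(λ_max/λ_min) = √(196 / (1225/900601)) = 379.6000
perturbation bound = 379.6000·1/184 = 2.0630

2.0630


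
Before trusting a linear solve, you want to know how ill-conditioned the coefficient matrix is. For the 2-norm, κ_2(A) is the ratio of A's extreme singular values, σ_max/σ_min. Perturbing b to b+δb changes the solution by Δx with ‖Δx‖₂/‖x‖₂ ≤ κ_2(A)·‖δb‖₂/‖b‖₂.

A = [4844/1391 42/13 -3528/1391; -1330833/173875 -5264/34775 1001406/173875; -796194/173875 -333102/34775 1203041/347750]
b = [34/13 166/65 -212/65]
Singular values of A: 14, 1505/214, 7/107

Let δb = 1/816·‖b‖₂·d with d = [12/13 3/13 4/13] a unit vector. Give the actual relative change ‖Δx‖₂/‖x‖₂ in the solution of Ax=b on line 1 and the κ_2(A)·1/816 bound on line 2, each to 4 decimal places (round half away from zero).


0.0030
0.2623

from the listed singular values, σ₁ = 14, σ_n = 7/107
condition number: 14 ÷ (7/107) = 214.0000
worst-case relative error ≤ 214.0000 × 1/816 = 0.2623
solve Ax = b  →  x = [18.1613 0.5407 24.5933]
‖b‖₂ = 4.8990 and ‖x‖₂ = 30.5771
Δx = A⁻¹·δb where δb = 1/816·4.8990·d; ‖Δx‖ = 0.0918
dividing the unrounded norms, ‖Δx‖/‖x‖ = 0.0030
realised/bound (from unrounded values) ≈ 0.0114


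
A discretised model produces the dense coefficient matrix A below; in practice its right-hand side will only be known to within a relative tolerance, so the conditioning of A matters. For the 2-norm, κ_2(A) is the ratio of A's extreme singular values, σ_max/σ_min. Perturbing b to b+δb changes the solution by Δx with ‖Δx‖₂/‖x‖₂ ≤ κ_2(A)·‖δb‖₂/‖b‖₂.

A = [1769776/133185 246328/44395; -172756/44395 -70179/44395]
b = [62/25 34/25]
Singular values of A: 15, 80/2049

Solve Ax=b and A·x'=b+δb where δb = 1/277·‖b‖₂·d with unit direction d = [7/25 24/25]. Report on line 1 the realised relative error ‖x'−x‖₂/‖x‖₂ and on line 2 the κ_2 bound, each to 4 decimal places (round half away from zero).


σ_max = 15, σ_min = 80/2049
κ = σ_max/σ_min = 15/(80/2049) = 384.1875
κ_2(A)·‖δb‖/‖b‖ = 1.3870
solve Ax = b  →  x = [-19.5788 47.3359]
‖b‖₂ = 2.8284 and ‖x‖₂ = 51.2252
re-solving with b+δb shifts x by Δx of norm 0.2615
realised ‖Δx‖/‖x‖ = 0.0051
realised/bound (from unrounded values) ≈ 0.0037

0.0051
1.3870


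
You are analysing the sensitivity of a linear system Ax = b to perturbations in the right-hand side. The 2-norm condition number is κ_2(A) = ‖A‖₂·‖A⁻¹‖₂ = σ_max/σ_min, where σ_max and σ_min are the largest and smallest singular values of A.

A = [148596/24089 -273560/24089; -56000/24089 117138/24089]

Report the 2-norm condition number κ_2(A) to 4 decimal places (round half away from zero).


54.5000

AᵀA = [149211664/3433609 -279347040/3433609; -279347040/3433609 524002276/3433609]; tr = 2329460/11881, det = 153664/11881
eigenvalues of AᵀA: λ = (tr ± √(tr²−4·det))/2 = 196, 784/11881
κ_2(A) = √(λ_max/λ_min) = √(196 / (784/11881)) = 54.5000
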